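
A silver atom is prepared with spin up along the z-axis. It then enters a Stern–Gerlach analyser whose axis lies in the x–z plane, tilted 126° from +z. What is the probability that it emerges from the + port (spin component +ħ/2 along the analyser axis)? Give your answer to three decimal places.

For spin-½, the probability of finding spin-up along an axis at angle θ to the initial spin direction is cos²(θ/2); spin-down is sin²(θ/2).
θ = 126°, so P = cos²(63°) ≈ 0.206.

0.206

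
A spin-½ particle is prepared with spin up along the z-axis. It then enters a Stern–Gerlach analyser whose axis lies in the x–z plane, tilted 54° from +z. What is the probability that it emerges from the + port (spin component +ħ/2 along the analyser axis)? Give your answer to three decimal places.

For spin-½, the probability of finding spin-up along an axis at angle θ to the initial spin direction is cos²(θ/2); spin-down is sin²(θ/2).
θ = 54°, so P = cos²(27°) ≈ 0.794.

0.794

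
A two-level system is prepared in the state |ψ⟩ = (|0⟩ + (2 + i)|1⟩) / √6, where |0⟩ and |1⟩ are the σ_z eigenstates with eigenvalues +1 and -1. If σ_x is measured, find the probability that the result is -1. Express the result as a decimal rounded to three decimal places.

0.167

|-x⟩ = (|0⟩ - |1⟩)/√2, so ⟨-x|ψ⟩ = (-1 - i) / (√2·√6).
P = |-1 - i|² / 12 = 2/12.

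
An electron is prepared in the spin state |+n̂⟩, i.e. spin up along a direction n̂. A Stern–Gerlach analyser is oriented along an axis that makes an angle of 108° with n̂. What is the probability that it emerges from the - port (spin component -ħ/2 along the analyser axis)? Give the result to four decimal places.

For spin-½, the probability of finding spin-up along an axis at angle θ to the initial spin direction is cos²(θ/2); spin-down is sin²(θ/2).
θ = 108°, so P = sin²(54°) ≈ 0.6545.

0.6545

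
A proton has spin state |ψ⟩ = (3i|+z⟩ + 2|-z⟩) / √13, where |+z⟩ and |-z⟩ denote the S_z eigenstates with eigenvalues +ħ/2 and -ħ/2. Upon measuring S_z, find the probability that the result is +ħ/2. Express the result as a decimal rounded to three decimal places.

The +ħ/2 outcome corresponds to |+z⟩. Its amplitude in |ψ⟩ is 3i/√13.
P = |3i|² / 13 = 9/13.

0.692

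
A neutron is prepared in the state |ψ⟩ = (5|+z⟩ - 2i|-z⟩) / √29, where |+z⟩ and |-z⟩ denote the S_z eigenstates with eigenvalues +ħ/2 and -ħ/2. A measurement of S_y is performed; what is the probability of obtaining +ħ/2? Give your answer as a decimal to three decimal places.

0.155

|+y⟩ = (|+z⟩ + i|-z⟩)/√2, so ⟨+y|ψ⟩ = (3) / (√2·√29).
P = |3|² / 58 = 9/58.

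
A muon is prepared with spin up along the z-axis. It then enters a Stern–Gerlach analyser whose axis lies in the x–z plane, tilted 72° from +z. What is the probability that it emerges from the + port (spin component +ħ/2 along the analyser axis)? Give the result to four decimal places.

For spin-½, the probability of finding spin-up along an axis at angle θ to the initial spin direction is cos²(θ/2); spin-down is sin²(θ/2).
θ = 72°, so P = cos²(36°) ≈ 0.6545.

0.6545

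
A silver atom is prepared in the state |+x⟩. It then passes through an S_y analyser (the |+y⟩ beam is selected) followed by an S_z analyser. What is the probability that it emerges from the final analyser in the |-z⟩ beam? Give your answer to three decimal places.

First analyser (S_y): from |+x⟩, P(|+y⟩) = 1/2.
After stage 1 the state is |+y⟩; P(|-z⟩) = |⟨-z|+y⟩|² = 1/2.
Joint probability = 1/2 × 1/2 = 0.250.

0.250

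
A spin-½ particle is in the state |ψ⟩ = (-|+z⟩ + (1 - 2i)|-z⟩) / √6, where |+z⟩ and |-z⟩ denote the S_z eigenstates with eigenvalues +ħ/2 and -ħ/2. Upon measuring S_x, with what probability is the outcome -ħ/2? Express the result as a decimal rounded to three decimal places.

0.667

|-x⟩ = (|+z⟩ - |-z⟩)/√2, so ⟨-x|ψ⟩ = (-2 + 2i) / (√2·√6).
P = |-2 + 2i|² / 12 = 8/12.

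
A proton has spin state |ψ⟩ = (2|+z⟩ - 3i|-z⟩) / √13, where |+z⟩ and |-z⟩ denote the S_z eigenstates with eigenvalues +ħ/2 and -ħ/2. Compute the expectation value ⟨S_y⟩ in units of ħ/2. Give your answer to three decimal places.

-0.923

⟨σ_y⟩ = 2 Im(a* b)/(|a|²+|b|²) with a = 2, b = -3i.
a* b = -6i, so ⟨σ_y⟩ = -12/13.
⟨S_y⟩ = (ħ/2)·⟨σ_y⟩.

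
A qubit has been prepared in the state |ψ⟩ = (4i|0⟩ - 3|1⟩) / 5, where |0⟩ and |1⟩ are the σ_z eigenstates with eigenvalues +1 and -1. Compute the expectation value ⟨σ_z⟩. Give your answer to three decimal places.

⟨σ_z⟩ = |a|² - |b|² divided by |a|²+|b|², with a, b the |0⟩, |1⟩ amplitudes.
= (16 - 9)/25 = 7/25.

0.280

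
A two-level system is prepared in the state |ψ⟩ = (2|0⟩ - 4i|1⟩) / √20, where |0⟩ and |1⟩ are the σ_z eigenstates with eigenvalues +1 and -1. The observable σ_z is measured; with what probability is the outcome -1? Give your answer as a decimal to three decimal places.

0.800

The -1 outcome corresponds to |1⟩. Its amplitude in |ψ⟩ is -4i/√20.
P = |-4i|² / 20 = 16/20.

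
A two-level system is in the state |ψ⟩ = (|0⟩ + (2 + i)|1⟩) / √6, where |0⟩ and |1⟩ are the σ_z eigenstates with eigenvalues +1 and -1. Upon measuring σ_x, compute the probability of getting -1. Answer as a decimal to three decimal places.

|-x⟩ = (|0⟩ - |1⟩)/√2, so ⟨-x|ψ⟩ = (-1 - i) / (√2·√6).
P = |-1 - i|² / 12 = 2/12.

0.167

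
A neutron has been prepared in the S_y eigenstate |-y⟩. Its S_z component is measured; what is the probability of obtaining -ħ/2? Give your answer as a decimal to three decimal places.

0.500

In the S_z basis, |-y⟩ = (|+z⟩ - i|-z⟩)/√2 and |-z⟩ = |-z⟩.
|⟨-z|-y⟩|² = 1/2.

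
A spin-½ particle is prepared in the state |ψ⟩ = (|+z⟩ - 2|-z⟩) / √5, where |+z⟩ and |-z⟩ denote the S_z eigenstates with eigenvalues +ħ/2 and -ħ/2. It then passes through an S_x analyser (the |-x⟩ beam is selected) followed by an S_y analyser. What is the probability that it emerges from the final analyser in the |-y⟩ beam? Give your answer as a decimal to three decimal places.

0.450

First analyser (S_x): P(|-x⟩) = |⟨-x|ψ⟩|² = 9/10.
After stage 1 the state is |-x⟩; P(|-y⟩) = |⟨-y|-x⟩|² = 1/2.
Joint probability = 9/10 × 1/2 = 0.450.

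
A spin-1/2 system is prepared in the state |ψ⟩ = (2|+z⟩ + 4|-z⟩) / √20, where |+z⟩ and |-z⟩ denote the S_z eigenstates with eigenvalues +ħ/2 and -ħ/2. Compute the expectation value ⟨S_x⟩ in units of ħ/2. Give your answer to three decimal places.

⟨σ_x⟩ = 2 Re(a* b)/(|a|²+|b|²) with a = 2, b = 4.
a* b = 8, so ⟨σ_x⟩ = 16/20.
⟨S_x⟩ = (ħ/2)·⟨σ_x⟩.

0.800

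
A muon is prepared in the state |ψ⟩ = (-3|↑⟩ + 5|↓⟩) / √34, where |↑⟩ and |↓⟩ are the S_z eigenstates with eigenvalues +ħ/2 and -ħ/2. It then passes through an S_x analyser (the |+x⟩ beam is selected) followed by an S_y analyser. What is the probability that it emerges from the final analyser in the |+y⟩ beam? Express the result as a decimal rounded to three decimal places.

0.029

First analyser (S_x): P(|+x⟩) = |⟨+x|ψ⟩|² = 4/68.
After stage 1 the state is |+x⟩; P(|+y⟩) = |⟨+y|+x⟩|² = 1/2.
Joint probability = 4/68 × 1/2 = 0.029.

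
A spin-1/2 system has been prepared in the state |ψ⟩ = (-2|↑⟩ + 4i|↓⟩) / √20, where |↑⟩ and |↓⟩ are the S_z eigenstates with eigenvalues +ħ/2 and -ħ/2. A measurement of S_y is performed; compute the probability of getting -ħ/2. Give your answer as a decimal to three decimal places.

0.900

|-y⟩ = (|↑⟩ - i|↓⟩)/√2, so ⟨-y|ψ⟩ = (-6) / (√2·√20).
P = |-6|² / 40 = 36/40.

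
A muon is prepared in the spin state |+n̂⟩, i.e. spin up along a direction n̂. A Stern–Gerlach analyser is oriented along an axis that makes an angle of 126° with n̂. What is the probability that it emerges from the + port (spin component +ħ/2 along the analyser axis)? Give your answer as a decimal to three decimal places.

0.206

For spin-½, the probability of finding spin-up along an axis at angle θ to the initial spin direction is cos²(θ/2); spin-down is sin²(θ/2).
θ = 126°, so P = cos²(63°) ≈ 0.206.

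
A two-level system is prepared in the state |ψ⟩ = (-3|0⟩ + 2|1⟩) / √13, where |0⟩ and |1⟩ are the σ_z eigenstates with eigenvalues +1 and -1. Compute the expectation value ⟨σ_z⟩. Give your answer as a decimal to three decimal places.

⟨σ_z⟩ = |a|² - |b|² divided by |a|²+|b|², with a, b the |0⟩, |1⟩ amplitudes.
= (9 - 4)/13 = 5/13.

0.385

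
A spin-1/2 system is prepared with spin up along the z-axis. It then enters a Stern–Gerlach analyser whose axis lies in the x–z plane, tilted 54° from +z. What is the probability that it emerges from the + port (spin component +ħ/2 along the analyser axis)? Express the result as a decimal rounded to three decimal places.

0.794

For spin-½, the probability of finding spin-up along an axis at angle θ to the initial spin direction is cos²(θ/2); spin-down is sin²(θ/2).
θ = 54°, so P = cos²(27°) ≈ 0.794.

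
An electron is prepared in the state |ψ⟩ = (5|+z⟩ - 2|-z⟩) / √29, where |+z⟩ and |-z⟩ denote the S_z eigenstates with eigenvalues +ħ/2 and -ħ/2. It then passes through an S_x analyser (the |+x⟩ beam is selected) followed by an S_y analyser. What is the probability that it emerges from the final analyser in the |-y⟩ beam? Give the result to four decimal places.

First analyser (S_x): P(|+x⟩) = |⟨+x|ψ⟩|² = 9/58.
After stage 1 the state is |+x⟩; P(|-y⟩) = |⟨-y|+x⟩|² = 1/2.
Joint probability = 9/58 × 1/2 = 0.0776.

0.0776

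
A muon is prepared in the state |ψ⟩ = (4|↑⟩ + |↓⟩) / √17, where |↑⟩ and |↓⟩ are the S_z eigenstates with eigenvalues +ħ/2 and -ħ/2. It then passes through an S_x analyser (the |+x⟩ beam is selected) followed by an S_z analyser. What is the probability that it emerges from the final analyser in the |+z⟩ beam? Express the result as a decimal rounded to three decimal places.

0.368

First analyser (S_x): P(|+x⟩) = |⟨+x|ψ⟩|² = 25/34.
After stage 1 the state is |+x⟩; P(|+z⟩) = |⟨+z|+x⟩|² = 1/2.
Joint probability = 25/34 × 1/2 = 0.368.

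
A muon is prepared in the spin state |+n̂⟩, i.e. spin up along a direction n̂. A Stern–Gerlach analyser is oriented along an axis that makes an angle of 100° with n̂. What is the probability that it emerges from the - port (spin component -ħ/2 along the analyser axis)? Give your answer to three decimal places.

For spin-½, the probability of finding spin-up along an axis at angle θ to the initial spin direction is cos²(θ/2); spin-down is sin²(θ/2).
θ = 100°, so P = sin²(50°) ≈ 0.587.

0.587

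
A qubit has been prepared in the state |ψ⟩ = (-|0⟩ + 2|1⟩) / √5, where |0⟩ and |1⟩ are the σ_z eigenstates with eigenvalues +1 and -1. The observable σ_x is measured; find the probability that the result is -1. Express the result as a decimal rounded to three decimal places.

|-x⟩ = (|0⟩ - |1⟩)/√2, so ⟨-x|ψ⟩ = (-3) / (√2·√5).
P = |-3|² / 10 = 9/10.

0.900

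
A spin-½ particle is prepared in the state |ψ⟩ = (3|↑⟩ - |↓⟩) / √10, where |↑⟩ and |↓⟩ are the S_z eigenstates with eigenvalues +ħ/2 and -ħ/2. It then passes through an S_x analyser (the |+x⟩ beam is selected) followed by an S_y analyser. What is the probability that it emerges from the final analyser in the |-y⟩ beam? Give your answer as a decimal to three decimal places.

0.100

First analyser (S_x): P(|+x⟩) = |⟨+x|ψ⟩|² = 4/20.
After stage 1 the state is |+x⟩; P(|-y⟩) = |⟨-y|+x⟩|² = 1/2.
Joint probability = 4/20 × 1/2 = 0.100.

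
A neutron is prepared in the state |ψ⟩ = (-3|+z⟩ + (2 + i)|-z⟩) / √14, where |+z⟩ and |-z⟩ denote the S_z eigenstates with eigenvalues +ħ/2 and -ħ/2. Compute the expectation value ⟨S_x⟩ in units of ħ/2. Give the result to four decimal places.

-0.8571

⟨σ_x⟩ = 2 Re(a* b)/(|a|²+|b|²) with a = -3, b = (2 + i).
a* b = (-6 - 3i), so ⟨σ_x⟩ = -12/14.
⟨S_x⟩ = (ħ/2)·⟨σ_x⟩.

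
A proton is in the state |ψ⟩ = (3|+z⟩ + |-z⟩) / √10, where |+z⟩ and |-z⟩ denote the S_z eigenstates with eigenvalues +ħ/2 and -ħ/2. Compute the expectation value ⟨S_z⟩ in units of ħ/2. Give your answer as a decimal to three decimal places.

0.800

⟨σ_z⟩ = |a|² - |b|² divided by |a|²+|b|², with a, b the |+z⟩, |-z⟩ amplitudes.
= (9 - 1)/10 = 8/10.
⟨S_z⟩ = (ħ/2)·⟨σ_z⟩.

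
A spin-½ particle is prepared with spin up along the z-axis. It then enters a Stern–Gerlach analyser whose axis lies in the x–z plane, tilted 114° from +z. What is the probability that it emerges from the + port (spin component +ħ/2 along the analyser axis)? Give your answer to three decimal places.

0.297

For spin-½, the probability of finding spin-up along an axis at angle θ to the initial spin direction is cos²(θ/2); spin-down is sin²(θ/2).
θ = 114°, so P = cos²(57°) ≈ 0.297.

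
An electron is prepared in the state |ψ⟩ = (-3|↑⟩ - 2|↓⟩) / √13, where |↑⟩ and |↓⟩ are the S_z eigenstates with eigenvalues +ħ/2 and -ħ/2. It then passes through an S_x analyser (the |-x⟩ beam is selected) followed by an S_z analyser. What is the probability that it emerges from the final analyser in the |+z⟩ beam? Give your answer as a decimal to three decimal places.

First analyser (S_x): P(|-x⟩) = |⟨-x|ψ⟩|² = 1/26.
After stage 1 the state is |-x⟩; P(|+z⟩) = |⟨+z|-x⟩|² = 1/2.
Joint probability = 1/26 × 1/2 = 0.019.

0.019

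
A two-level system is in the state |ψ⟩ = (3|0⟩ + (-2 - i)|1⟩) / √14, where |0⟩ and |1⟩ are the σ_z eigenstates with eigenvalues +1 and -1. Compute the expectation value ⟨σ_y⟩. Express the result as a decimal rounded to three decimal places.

⟨σ_y⟩ = 2 Im(a* b)/(|a|²+|b|²) with a = 3, b = (-2 - i).
a* b = (-6 - 3i), so ⟨σ_y⟩ = -6/14.

-0.429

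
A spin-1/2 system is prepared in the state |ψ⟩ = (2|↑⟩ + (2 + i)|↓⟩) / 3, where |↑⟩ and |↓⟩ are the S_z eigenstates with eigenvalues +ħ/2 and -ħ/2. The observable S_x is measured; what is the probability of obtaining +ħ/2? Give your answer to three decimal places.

|+x⟩ = (|↑⟩ + |↓⟩)/√2, so ⟨+x|ψ⟩ = (4 + i) / (√2·3).
P = |4 + i|² / 18 = 17/18.

0.944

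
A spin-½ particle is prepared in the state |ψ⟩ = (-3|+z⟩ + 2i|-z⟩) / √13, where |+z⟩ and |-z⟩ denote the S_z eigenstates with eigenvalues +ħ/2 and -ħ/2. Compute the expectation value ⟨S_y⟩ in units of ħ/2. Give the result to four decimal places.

-0.9231

⟨σ_y⟩ = 2 Im(a* b)/(|a|²+|b|²) with a = -3, b = 2i.
a* b = -6i, so ⟨σ_y⟩ = -12/13.
⟨S_y⟩ = (ħ/2)·⟨σ_y⟩.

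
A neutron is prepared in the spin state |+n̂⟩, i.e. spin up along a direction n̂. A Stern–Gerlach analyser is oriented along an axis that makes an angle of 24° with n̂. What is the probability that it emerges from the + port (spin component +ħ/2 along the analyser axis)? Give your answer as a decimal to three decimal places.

0.957

For spin-½, the probability of finding spin-up along an axis at angle θ to the initial spin direction is cos²(θ/2); spin-down is sin²(θ/2).
θ = 24°, so P = cos²(12°) ≈ 0.957.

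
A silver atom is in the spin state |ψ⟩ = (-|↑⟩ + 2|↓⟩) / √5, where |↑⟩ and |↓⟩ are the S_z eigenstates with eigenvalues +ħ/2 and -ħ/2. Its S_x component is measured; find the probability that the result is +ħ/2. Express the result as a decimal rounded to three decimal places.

0.100

|+x⟩ = (|↑⟩ + |↓⟩)/√2, so ⟨+x|ψ⟩ = (1) / (√2·√5).
P = |1|² / 10 = 1/10.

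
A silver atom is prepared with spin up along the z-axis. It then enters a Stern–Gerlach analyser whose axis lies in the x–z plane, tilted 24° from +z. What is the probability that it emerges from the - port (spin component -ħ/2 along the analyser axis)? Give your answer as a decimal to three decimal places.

For spin-½, the probability of finding spin-up along an axis at angle θ to the initial spin direction is cos²(θ/2); spin-down is sin²(θ/2).
θ = 24°, so P = sin²(12°) ≈ 0.043.

0.043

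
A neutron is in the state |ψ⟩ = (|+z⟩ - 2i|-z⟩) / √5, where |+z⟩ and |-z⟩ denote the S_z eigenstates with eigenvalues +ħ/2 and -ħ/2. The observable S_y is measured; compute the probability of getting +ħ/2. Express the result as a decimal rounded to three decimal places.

|+y⟩ = (|+z⟩ + i|-z⟩)/√2, so ⟨+y|ψ⟩ = (-1) / (√2·√5).
P = |-1|² / 10 = 1/10.

0.100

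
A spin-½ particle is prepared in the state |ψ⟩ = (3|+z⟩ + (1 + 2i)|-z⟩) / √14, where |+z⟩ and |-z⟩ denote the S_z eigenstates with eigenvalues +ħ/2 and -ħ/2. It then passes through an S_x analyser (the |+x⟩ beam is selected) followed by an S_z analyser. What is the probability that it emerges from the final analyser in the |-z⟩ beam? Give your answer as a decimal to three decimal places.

First analyser (S_x): P(|+x⟩) = |⟨+x|ψ⟩|² = 20/28.
After stage 1 the state is |+x⟩; P(|-z⟩) = |⟨-z|+x⟩|² = 1/2.
Joint probability = 20/28 × 1/2 = 0.357.

0.357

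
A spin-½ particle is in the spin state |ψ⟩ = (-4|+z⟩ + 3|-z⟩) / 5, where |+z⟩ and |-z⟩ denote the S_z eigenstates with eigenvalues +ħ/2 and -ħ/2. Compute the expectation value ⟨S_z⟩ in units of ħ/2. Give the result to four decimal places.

⟨σ_z⟩ = |a|² - |b|² divided by |a|²+|b|², with a, b the |+z⟩, |-z⟩ amplitudes.
= (16 - 9)/25 = 7/25.
⟨S_z⟩ = (ħ/2)·⟨σ_z⟩.

0.2800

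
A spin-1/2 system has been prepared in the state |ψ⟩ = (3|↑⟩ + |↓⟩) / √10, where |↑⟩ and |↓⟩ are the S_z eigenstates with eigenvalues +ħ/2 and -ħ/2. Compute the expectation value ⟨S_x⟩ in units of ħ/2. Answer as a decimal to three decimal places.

0.600

⟨σ_x⟩ = 2 Re(a* b)/(|a|²+|b|²) with a = 3, b = 1.
a* b = 3, so ⟨σ_x⟩ = 6/10.
⟨S_x⟩ = (ħ/2)·⟨σ_x⟩.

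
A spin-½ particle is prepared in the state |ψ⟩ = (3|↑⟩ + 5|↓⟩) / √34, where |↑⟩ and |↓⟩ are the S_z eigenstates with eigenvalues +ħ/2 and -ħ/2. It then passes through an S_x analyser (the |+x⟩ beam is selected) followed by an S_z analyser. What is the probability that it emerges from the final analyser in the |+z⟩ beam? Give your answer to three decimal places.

0.471

First analyser (S_x): P(|+x⟩) = |⟨+x|ψ⟩|² = 64/68.
After stage 1 the state is |+x⟩; P(|+z⟩) = |⟨+z|+x⟩|² = 1/2.
Joint probability = 64/68 × 1/2 = 0.471.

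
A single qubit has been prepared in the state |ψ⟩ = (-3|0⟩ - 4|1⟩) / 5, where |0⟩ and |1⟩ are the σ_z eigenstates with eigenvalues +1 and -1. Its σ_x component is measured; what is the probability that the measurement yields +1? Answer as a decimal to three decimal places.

0.980

|+x⟩ = (|0⟩ + |1⟩)/√2, so ⟨+x|ψ⟩ = (-7) / (√2·5).
P = |-7|² / 50 = 49/50.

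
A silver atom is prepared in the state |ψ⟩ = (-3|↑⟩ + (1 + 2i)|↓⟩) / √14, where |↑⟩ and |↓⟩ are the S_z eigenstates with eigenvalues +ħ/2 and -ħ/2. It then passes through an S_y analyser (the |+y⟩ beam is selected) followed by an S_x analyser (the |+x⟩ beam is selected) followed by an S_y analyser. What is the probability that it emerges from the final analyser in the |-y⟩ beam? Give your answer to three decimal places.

0.018

First analyser (S_y): P(|+y⟩) = |⟨+y|ψ⟩|² = 2/28.
After stage 1 the state is |+y⟩; P(|+x⟩) = |⟨+x|+y⟩|² = 1/2.
After stage 2 the state is |+x⟩; P(|-y⟩) = |⟨-y|+x⟩|² = 1/2.
Joint probability = 2/28 × 1/2 × 1/2 = 0.018.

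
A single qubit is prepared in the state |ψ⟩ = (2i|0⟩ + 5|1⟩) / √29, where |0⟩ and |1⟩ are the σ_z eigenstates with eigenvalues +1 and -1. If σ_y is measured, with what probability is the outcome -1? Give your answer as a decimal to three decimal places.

|-y⟩ = (|0⟩ - i|1⟩)/√2, so ⟨-y|ψ⟩ = (7i) / (√2·√29).
P = |7i|² / 58 = 49/58.

0.845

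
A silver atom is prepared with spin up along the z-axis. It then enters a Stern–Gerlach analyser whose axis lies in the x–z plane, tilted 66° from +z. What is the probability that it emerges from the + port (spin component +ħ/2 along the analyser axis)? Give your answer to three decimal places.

0.703

For spin-½, the probability of finding spin-up along an axis at angle θ to the initial spin direction is cos²(θ/2); spin-down is sin²(θ/2).
θ = 66°, so P = cos²(33°) ≈ 0.703.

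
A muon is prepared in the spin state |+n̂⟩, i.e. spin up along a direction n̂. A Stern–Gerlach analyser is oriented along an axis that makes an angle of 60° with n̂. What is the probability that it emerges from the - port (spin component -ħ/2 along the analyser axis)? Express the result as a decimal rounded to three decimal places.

For spin-½, the probability of finding spin-up along an axis at angle θ to the initial spin direction is cos²(θ/2); spin-down is sin²(θ/2).
θ = 60°, so P = sin²(30°) ≈ 0.250.

0.250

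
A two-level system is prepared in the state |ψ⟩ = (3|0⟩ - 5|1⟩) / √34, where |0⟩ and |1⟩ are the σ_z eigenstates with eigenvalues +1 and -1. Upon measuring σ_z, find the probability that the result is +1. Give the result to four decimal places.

0.2647

The +1 outcome corresponds to |0⟩. Its amplitude in |ψ⟩ is 3/√34.
P = |3|² / 34 = 9/34.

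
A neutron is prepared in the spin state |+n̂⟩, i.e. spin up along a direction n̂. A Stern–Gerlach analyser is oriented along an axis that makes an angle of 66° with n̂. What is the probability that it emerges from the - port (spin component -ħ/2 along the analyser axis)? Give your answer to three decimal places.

For spin-½, the probability of finding spin-up along an axis at angle θ to the initial spin direction is cos²(θ/2); spin-down is sin²(θ/2).
θ = 66°, so P = sin²(33°) ≈ 0.297.

0.297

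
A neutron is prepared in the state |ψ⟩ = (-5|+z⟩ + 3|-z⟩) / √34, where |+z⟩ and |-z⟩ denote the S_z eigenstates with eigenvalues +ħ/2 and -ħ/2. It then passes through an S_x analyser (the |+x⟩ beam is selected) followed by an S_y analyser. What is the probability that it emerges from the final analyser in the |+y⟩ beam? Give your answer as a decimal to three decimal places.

0.029

First analyser (S_x): P(|+x⟩) = |⟨+x|ψ⟩|² = 4/68.
After stage 1 the state is |+x⟩; P(|+y⟩) = |⟨+y|+x⟩|² = 1/2.
Joint probability = 4/68 × 1/2 = 0.029.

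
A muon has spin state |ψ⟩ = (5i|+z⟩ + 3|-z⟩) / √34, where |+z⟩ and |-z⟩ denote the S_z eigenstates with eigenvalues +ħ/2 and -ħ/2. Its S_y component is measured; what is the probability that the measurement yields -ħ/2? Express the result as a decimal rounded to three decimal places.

0.941

|-y⟩ = (|+z⟩ - i|-z⟩)/√2, so ⟨-y|ψ⟩ = (8i) / (√2·√34).
P = |8i|² / 68 = 64/68.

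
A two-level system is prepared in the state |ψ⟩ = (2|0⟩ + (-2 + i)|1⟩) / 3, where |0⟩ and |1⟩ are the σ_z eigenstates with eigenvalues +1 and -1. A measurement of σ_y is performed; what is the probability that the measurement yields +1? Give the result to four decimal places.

|+y⟩ = (|0⟩ + i|1⟩)/√2, so ⟨+y|ψ⟩ = (3 + 2i) / (√2·3).
P = |3 + 2i|² / 18 = 13/18.

0.7222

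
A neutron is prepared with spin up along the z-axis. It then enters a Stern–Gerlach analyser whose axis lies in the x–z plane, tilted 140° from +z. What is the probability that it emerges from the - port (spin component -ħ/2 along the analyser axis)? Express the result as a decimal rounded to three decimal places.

For spin-½, the probability of finding spin-up along an axis at angle θ to the initial spin direction is cos²(θ/2); spin-down is sin²(θ/2).
θ = 140°, so P = sin²(70°) ≈ 0.883.

0.883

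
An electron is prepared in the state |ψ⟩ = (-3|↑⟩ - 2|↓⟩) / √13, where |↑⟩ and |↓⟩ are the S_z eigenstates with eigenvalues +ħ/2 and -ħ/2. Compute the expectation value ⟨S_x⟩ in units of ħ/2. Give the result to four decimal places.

⟨σ_x⟩ = 2 Re(a* b)/(|a|²+|b|²) with a = -3, b = -2.
a* b = 6, so ⟨σ_x⟩ = 12/13.
⟨S_x⟩ = (ħ/2)·⟨σ_x⟩.

0.9231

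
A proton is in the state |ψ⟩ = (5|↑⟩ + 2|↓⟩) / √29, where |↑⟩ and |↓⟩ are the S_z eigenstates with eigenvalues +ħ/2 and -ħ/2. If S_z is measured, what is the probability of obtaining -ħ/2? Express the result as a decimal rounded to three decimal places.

The -ħ/2 outcome corresponds to |↓⟩. Its amplitude in |ψ⟩ is 2/√29.
P = |2|² / 29 = 4/29.

0.138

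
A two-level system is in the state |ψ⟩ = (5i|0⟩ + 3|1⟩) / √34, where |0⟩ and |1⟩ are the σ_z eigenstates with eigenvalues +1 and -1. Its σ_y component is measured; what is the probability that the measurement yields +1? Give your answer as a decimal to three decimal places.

|+y⟩ = (|0⟩ + i|1⟩)/√2, so ⟨+y|ψ⟩ = (2i) / (√2·√34).
P = |2i|² / 68 = 4/68.

0.059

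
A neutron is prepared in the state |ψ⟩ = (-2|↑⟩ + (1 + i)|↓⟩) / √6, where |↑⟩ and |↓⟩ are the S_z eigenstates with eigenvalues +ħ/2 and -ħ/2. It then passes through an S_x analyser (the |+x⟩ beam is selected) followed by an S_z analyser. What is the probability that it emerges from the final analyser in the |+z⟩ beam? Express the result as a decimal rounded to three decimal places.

First analyser (S_x): P(|+x⟩) = |⟨+x|ψ⟩|² = 2/12.
After stage 1 the state is |+x⟩; P(|+z⟩) = |⟨+z|+x⟩|² = 1/2.
Joint probability = 2/12 × 1/2 = 0.083.

0.083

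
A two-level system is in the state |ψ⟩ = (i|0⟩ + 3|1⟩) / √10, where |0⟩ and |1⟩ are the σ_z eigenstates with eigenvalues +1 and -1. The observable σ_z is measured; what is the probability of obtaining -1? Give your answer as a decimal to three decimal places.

The -1 outcome corresponds to |1⟩. Its amplitude in |ψ⟩ is 3/√10.
P = |3|² / 10 = 9/10.

0.900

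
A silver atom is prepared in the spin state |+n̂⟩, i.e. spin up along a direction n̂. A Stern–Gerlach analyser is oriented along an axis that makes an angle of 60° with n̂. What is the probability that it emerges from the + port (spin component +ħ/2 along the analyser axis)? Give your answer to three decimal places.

For spin-½, the probability of finding spin-up along an axis at angle θ to the initial spin direction is cos²(θ/2); spin-down is sin²(θ/2).
θ = 60°, so P = cos²(30°) ≈ 0.750.

0.750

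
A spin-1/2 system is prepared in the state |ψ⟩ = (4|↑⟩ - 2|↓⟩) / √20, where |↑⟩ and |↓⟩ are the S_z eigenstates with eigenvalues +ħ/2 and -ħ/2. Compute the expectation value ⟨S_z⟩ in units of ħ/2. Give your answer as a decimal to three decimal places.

0.600

⟨σ_z⟩ = |a|² - |b|² divided by |a|²+|b|², with a, b the |↑⟩, |↓⟩ amplitudes.
= (16 - 4)/20 = 12/20.
⟨S_z⟩ = (ħ/2)·⟨σ_z⟩.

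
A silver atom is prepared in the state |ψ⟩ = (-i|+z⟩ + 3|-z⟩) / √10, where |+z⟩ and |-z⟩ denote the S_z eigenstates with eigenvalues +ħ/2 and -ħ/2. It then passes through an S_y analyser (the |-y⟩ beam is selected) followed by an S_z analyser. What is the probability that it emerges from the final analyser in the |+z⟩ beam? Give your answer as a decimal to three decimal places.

First analyser (S_y): P(|-y⟩) = |⟨-y|ψ⟩|² = 4/20.
After stage 1 the state is |-y⟩; P(|+z⟩) = |⟨+z|-y⟩|² = 1/2.
Joint probability = 4/20 × 1/2 = 0.100.

0.100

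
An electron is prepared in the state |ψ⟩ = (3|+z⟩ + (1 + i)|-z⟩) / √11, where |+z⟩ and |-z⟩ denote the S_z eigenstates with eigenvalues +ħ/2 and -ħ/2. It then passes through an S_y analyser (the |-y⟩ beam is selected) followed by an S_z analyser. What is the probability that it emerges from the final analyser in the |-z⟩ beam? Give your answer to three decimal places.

First analyser (S_y): P(|-y⟩) = |⟨-y|ψ⟩|² = 5/22.
After stage 1 the state is |-y⟩; P(|-z⟩) = |⟨-z|-y⟩|² = 1/2.
Joint probability = 5/22 × 1/2 = 0.114.

0.114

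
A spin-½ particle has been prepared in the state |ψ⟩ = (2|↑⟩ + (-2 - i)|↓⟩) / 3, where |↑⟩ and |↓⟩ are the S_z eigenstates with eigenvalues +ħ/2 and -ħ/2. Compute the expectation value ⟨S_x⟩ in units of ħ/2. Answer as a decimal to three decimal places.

⟨σ_x⟩ = 2 Re(a* b)/(|a|²+|b|²) with a = 2, b = (-2 - i).
a* b = (-4 - 2i), so ⟨σ_x⟩ = -8/9.
⟨S_x⟩ = (ħ/2)·⟨σ_x⟩.

-0.889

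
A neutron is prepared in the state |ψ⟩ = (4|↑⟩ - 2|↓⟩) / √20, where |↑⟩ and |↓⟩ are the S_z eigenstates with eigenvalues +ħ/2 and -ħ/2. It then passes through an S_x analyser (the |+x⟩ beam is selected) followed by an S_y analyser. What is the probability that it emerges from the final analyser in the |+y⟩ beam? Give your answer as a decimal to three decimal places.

First analyser (S_x): P(|+x⟩) = |⟨+x|ψ⟩|² = 4/40.
After stage 1 the state is |+x⟩; P(|+y⟩) = |⟨+y|+x⟩|² = 1/2.
Joint probability = 4/40 × 1/2 = 0.050.

0.050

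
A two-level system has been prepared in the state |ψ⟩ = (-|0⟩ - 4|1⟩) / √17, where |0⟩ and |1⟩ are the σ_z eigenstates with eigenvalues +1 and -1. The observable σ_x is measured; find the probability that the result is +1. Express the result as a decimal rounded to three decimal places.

|+x⟩ = (|0⟩ + |1⟩)/√2, so ⟨+x|ψ⟩ = (-5) / (√2·√17).
P = |-5|² / 34 = 25/34.

0.735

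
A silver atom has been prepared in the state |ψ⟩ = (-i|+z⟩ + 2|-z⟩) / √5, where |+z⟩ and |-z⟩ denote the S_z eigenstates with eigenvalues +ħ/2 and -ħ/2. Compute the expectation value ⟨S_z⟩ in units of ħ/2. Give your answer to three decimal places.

-0.600

⟨σ_z⟩ = |a|² - |b|² divided by |a|²+|b|², with a, b the |+z⟩, |-z⟩ amplitudes.
= (1 - 4)/5 = -3/5.
⟨S_z⟩ = (ħ/2)·⟨σ_z⟩.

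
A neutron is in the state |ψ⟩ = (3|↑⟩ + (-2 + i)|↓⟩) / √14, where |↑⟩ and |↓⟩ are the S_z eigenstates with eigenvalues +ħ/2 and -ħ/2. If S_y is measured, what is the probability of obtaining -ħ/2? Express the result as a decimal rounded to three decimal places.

|-y⟩ = (|↑⟩ - i|↓⟩)/√2, so ⟨-y|ψ⟩ = (2 - 2i) / (√2·√14).
P = |2 - 2i|² / 28 = 8/28.

0.286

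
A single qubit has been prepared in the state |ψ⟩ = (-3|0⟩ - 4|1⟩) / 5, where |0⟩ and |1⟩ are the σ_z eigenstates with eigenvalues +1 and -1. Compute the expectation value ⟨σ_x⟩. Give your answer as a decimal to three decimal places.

⟨σ_x⟩ = 2 Re(a* b)/(|a|²+|b|²) with a = -3, b = -4.
a* b = 12, so ⟨σ_x⟩ = 24/25.

0.960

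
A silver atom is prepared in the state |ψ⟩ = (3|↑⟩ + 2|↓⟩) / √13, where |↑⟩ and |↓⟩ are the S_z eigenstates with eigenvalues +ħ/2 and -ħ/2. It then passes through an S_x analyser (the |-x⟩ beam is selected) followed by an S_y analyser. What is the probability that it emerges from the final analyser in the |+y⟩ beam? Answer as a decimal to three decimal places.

0.019

First analyser (S_x): P(|-x⟩) = |⟨-x|ψ⟩|² = 1/26.
After stage 1 the state is |-x⟩; P(|+y⟩) = |⟨+y|-x⟩|² = 1/2.
Joint probability = 1/26 × 1/2 = 0.019.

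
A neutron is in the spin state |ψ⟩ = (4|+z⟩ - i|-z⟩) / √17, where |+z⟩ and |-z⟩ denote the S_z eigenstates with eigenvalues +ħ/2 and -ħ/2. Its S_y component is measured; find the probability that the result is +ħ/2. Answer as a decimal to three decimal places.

|+y⟩ = (|+z⟩ + i|-z⟩)/√2, so ⟨+y|ψ⟩ = (3) / (√2·√17).
P = |3|² / 34 = 9/34.

0.265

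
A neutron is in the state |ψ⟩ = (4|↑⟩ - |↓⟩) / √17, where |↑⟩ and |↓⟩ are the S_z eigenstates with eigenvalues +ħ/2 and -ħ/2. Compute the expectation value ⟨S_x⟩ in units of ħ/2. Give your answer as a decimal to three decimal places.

-0.471

⟨σ_x⟩ = 2 Re(a* b)/(|a|²+|b|²) with a = 4, b = -1.
a* b = -4, so ⟨σ_x⟩ = -8/17.
⟨S_x⟩ = (ħ/2)·⟨σ_x⟩.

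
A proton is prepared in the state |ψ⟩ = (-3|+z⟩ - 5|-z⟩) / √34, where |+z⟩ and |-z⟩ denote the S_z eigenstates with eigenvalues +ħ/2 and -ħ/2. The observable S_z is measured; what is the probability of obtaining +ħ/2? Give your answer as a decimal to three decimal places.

The +ħ/2 outcome corresponds to |+z⟩. Its amplitude in |ψ⟩ is -3/√34.
P = |-3|² / 34 = 9/34.

0.265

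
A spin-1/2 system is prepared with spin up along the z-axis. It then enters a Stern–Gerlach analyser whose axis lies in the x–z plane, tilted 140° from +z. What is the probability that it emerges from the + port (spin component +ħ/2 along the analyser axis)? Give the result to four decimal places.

0.1170

For spin-½, the probability of finding spin-up along an axis at angle θ to the initial spin direction is cos²(θ/2); spin-down is sin²(θ/2).
θ = 140°, so P = cos²(70°) ≈ 0.1170.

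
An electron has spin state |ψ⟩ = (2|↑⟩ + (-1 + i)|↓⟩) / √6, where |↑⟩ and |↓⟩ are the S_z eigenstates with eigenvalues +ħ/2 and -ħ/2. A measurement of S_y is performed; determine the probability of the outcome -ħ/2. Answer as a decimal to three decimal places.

0.167

|-y⟩ = (|↑⟩ - i|↓⟩)/√2, so ⟨-y|ψ⟩ = (1 - i) / (√2·√6).
P = |1 - i|² / 12 = 2/12.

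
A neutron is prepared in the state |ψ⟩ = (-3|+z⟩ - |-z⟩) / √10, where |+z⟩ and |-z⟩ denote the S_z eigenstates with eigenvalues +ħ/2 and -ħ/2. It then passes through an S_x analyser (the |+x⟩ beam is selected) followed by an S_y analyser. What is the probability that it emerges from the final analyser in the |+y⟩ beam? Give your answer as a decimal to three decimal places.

First analyser (S_x): P(|+x⟩) = |⟨+x|ψ⟩|² = 16/20.
After stage 1 the state is |+x⟩; P(|+y⟩) = |⟨+y|+x⟩|² = 1/2.
Joint probability = 16/20 × 1/2 = 0.400.

0.400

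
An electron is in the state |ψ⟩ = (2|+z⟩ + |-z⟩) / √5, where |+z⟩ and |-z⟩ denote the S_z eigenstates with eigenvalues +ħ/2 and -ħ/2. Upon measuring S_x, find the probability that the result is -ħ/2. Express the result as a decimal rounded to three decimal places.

|-x⟩ = (|+z⟩ - |-z⟩)/√2, so ⟨-x|ψ⟩ = (1) / (√2·√5).
P = |1|² / 10 = 1/10.

0.100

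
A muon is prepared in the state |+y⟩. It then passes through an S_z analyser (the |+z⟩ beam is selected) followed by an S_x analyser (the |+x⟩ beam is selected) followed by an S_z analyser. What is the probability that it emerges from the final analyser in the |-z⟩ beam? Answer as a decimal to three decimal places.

0.125

First analyser (S_z): from |+y⟩, P(|+z⟩) = 1/2.
After stage 1 the state is |+z⟩; P(|+x⟩) = |⟨+x|+z⟩|² = 1/2.
After stage 2 the state is |+x⟩; P(|-z⟩) = |⟨-z|+x⟩|² = 1/2.
Joint probability = 1/2 × 1/2 × 1/2 = 0.125.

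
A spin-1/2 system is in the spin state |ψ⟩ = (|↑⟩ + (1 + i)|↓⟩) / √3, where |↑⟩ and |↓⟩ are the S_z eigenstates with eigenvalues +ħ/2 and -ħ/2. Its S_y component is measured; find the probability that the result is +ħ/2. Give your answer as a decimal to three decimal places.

|+y⟩ = (|↑⟩ + i|↓⟩)/√2, so ⟨+y|ψ⟩ = (2 - i) / (√2·√3).
P = |2 - i|² / 6 = 5/6.

0.833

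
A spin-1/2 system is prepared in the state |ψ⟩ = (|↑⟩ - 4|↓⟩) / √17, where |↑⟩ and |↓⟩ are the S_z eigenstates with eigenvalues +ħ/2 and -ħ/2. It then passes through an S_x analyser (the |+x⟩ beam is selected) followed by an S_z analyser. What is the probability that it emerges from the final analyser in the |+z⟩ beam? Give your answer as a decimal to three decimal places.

0.132

First analyser (S_x): P(|+x⟩) = |⟨+x|ψ⟩|² = 9/34.
After stage 1 the state is |+x⟩; P(|+z⟩) = |⟨+z|+x⟩|² = 1/2.
Joint probability = 9/34 × 1/2 = 0.132.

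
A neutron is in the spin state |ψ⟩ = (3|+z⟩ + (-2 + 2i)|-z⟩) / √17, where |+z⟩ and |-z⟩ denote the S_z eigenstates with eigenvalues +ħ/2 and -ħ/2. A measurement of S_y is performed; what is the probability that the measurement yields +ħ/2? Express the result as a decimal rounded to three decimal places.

0.853

|+y⟩ = (|+z⟩ + i|-z⟩)/√2, so ⟨+y|ψ⟩ = (5 + 2i) / (√2·√17).
P = |5 + 2i|² / 34 = 29/34.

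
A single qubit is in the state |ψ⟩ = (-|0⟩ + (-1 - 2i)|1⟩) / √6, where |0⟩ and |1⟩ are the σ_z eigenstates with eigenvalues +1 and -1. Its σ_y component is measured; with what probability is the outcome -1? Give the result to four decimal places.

|-y⟩ = (|0⟩ - i|1⟩)/√2, so ⟨-y|ψ⟩ = (1 - i) / (√2·√6).
P = |1 - i|² / 12 = 2/12.

0.1667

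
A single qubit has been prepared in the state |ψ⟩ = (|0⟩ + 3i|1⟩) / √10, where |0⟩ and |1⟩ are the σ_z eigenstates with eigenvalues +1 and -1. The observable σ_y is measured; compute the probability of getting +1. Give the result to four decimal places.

0.8000

|+y⟩ = (|0⟩ + i|1⟩)/√2, so ⟨+y|ψ⟩ = (4) / (√2·√10).
P = |4|² / 20 = 16/20.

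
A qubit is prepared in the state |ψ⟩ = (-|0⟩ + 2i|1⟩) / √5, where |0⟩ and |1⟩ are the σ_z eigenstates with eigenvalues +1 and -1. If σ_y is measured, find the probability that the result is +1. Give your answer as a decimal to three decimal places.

|+y⟩ = (|0⟩ + i|1⟩)/√2, so ⟨+y|ψ⟩ = (1) / (√2·√5).
P = |1|² / 10 = 1/10.

0.100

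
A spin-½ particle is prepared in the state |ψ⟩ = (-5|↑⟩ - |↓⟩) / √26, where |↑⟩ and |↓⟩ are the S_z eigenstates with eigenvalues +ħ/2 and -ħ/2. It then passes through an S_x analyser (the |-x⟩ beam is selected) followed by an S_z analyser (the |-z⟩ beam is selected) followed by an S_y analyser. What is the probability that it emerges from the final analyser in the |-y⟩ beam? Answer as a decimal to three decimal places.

0.077

First analyser (S_x): P(|-x⟩) = |⟨-x|ψ⟩|² = 16/52.
After stage 1 the state is |-x⟩; P(|-z⟩) = |⟨-z|-x⟩|² = 1/2.
After stage 2 the state is |-z⟩; P(|-y⟩) = |⟨-y|-z⟩|² = 1/2.
Joint probability = 16/52 × 1/2 × 1/2 = 0.077.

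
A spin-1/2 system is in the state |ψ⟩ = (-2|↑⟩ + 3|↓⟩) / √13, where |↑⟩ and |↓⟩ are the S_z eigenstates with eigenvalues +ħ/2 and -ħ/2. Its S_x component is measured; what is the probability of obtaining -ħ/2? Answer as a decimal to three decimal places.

0.962

|-x⟩ = (|↑⟩ - |↓⟩)/√2, so ⟨-x|ψ⟩ = (-5) / (√2·√13).
P = |-5|² / 26 = 25/26.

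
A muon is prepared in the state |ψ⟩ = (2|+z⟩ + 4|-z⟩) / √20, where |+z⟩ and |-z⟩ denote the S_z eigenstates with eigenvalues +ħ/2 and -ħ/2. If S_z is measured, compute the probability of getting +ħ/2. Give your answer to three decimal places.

0.200

The +ħ/2 outcome corresponds to |+z⟩. Its amplitude in |ψ⟩ is 2/√20.
P = |2|² / 20 = 4/20.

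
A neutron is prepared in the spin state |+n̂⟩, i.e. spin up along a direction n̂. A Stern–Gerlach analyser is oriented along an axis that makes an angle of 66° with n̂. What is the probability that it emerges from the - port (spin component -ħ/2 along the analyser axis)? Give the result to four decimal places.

For spin-½, the probability of finding spin-up along an axis at angle θ to the initial spin direction is cos²(θ/2); spin-down is sin²(θ/2).
θ = 66°, so P = sin²(33°) ≈ 0.2966.

0.2966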